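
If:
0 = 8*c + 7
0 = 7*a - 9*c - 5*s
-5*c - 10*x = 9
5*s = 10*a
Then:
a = 21/8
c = -7/8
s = 21/4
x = -37/80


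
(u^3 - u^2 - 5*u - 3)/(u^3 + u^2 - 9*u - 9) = (u + 1)/(u + 3)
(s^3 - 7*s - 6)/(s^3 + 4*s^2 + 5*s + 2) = (s - 3)/(s + 1)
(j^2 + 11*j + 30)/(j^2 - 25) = (j + 6)/(j - 5)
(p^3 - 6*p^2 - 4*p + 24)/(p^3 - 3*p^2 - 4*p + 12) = (p - 6)/(p - 3)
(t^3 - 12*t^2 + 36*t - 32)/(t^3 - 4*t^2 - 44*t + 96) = (t - 2)/(t + 6)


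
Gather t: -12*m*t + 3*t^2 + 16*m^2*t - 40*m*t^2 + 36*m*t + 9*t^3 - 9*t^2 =9*t^3 + t^2*(-40*m - 6) + t*(16*m^2 + 24*m)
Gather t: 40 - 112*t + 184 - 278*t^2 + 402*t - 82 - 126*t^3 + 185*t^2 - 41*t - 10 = -126*t^3 - 93*t^2 + 249*t + 132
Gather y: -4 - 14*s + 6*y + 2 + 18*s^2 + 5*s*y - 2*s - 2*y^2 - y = 18*s^2 - 16*s - 2*y^2 + y*(5*s + 5) - 2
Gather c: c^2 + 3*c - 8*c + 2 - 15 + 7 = c^2 - 5*c - 6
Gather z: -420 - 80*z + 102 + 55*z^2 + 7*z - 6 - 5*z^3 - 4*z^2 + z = -5*z^3 + 51*z^2 - 72*z - 324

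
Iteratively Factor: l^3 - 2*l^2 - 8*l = (l)*(l^2 - 2*l - 8) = l*(l + 2)*(l - 4)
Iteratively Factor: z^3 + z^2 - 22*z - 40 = (z - 5)*(z^2 + 6*z + 8) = (z - 5)*(z + 4)*(z + 2)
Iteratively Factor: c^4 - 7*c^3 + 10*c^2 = (c)*(c^3 - 7*c^2 + 10*c) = c*(c - 5)*(c^2 - 2*c) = c*(c - 5)*(c - 2)*(c)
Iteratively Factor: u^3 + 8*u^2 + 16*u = (u + 4)*(u^2 + 4*u) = (u + 4)^2*(u)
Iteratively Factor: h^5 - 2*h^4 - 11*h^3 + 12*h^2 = (h + 3)*(h^4 - 5*h^3 + 4*h^2) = h*(h + 3)*(h^3 - 5*h^2 + 4*h) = h^2*(h + 3)*(h^2 - 5*h + 4) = h^2*(h - 4)*(h + 3)*(h - 1)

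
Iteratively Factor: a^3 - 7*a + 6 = (a + 3)*(a^2 - 3*a + 2) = (a - 2)*(a + 3)*(a - 1)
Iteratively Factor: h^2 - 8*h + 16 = (h - 4)*(h - 4)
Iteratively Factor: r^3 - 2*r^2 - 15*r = (r - 5)*(r^2 + 3*r) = r*(r - 5)*(r + 3)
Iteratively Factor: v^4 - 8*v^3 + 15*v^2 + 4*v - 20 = (v - 5)*(v^3 - 3*v^2 + 4) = (v - 5)*(v + 1)*(v^2 - 4*v + 4) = (v - 5)*(v - 2)*(v + 1)*(v - 2)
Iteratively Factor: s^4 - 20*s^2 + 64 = (s - 4)*(s^3 + 4*s^2 - 4*s - 16) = (s - 4)*(s - 2)*(s^2 + 6*s + 8) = (s - 4)*(s - 2)*(s + 2)*(s + 4)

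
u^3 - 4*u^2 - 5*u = u*(u - 5)*(u + 1)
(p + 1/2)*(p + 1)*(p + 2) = p^3 + 7*p^2/2 + 7*p/2 + 1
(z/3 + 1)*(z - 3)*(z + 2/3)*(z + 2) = z^4/3 + 8*z^3/9 - 23*z^2/9 - 8*z - 4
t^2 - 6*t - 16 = (t - 8)*(t + 2)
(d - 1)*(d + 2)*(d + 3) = d^3 + 4*d^2 + d - 6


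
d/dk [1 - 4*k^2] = -8*k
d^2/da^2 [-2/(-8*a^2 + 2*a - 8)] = 2*(-16*a^2 + 4*a + (8*a - 1)^2 - 16)/(4*a^2 - a + 4)^3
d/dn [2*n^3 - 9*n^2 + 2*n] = 6*n^2 - 18*n + 2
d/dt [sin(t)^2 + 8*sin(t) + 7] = 2*(sin(t) + 4)*cos(t)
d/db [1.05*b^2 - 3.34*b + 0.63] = 2.1*b - 3.34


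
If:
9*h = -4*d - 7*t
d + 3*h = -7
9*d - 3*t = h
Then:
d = 28/41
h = -105/41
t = 119/41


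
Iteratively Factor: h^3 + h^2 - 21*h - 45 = (h + 3)*(h^2 - 2*h - 15) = (h + 3)^2*(h - 5)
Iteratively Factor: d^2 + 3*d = (d + 3)*(d)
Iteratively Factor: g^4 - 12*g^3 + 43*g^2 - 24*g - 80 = (g - 4)*(g^3 - 8*g^2 + 11*g + 20) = (g - 4)^2*(g^2 - 4*g - 5) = (g - 4)^2*(g + 1)*(g - 5)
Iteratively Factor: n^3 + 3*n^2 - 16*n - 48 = (n - 4)*(n^2 + 7*n + 12) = (n - 4)*(n + 4)*(n + 3)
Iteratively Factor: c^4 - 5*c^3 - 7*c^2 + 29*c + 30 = (c - 3)*(c^3 - 2*c^2 - 13*c - 10) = (c - 5)*(c - 3)*(c^2 + 3*c + 2) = (c - 5)*(c - 3)*(c + 2)*(c + 1)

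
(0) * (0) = 0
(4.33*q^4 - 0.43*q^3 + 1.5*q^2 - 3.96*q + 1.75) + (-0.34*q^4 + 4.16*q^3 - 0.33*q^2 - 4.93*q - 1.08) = 3.99*q^4 + 3.73*q^3 + 1.17*q^2 - 8.89*q + 0.67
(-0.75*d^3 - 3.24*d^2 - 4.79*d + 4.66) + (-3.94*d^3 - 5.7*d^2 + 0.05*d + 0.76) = -4.69*d^3 - 8.94*d^2 - 4.74*d + 5.42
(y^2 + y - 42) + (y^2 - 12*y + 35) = 2*y^2 - 11*y - 7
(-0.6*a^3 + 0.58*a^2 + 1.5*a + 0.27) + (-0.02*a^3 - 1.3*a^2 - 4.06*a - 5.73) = -0.62*a^3 - 0.72*a^2 - 2.56*a - 5.46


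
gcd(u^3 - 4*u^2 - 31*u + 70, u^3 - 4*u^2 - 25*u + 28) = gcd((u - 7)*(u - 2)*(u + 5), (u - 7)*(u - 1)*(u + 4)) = u - 7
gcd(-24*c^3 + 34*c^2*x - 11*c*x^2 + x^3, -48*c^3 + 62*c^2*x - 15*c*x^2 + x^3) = 6*c^2 - 7*c*x + x^2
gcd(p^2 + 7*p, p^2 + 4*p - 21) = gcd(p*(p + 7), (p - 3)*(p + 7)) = p + 7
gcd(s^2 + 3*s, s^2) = s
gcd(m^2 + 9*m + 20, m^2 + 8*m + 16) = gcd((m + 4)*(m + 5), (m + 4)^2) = m + 4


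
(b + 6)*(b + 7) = b^2 + 13*b + 42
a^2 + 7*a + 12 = (a + 3)*(a + 4)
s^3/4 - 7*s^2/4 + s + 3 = (s/4 + 1/4)*(s - 6)*(s - 2)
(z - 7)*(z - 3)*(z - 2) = z^3 - 12*z^2 + 41*z - 42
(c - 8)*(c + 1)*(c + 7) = c^3 - 57*c - 56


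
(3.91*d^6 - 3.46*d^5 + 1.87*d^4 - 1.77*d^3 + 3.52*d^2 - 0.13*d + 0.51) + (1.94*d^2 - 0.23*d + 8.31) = 3.91*d^6 - 3.46*d^5 + 1.87*d^4 - 1.77*d^3 + 5.46*d^2 - 0.36*d + 8.82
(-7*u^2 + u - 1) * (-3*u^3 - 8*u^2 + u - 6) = 21*u^5 + 53*u^4 - 12*u^3 + 51*u^2 - 7*u + 6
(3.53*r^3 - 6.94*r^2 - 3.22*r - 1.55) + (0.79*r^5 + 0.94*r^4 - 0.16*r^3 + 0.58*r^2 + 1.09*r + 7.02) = 0.79*r^5 + 0.94*r^4 + 3.37*r^3 - 6.36*r^2 - 2.13*r + 5.47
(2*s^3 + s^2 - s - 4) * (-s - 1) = -2*s^4 - 3*s^3 + 5*s + 4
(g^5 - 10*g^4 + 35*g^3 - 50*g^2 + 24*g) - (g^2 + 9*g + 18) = g^5 - 10*g^4 + 35*g^3 - 51*g^2 + 15*g - 18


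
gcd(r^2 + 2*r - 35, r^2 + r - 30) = r - 5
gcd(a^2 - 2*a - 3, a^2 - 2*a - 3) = a^2 - 2*a - 3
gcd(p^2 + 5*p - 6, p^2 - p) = p - 1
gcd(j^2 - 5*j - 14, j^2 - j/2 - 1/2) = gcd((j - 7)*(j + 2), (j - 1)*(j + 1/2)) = 1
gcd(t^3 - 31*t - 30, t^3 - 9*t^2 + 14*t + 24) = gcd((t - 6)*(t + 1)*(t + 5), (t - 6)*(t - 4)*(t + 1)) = t^2 - 5*t - 6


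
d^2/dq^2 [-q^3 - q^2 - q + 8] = -6*q - 2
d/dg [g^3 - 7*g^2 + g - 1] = 3*g^2 - 14*g + 1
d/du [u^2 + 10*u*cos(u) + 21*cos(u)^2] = -10*u*sin(u) + 2*u - 21*sin(2*u) + 10*cos(u)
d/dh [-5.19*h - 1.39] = -5.19000000000000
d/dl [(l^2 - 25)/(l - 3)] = (-l^2 + 2*l*(l - 3) + 25)/(l - 3)^2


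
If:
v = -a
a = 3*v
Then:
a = 0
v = 0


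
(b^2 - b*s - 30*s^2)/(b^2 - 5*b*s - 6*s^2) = (b + 5*s)/(b + s)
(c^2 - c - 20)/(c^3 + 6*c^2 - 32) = (c - 5)/(c^2 + 2*c - 8)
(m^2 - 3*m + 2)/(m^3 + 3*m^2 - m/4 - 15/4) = 4*(m - 2)/(4*m^2 + 16*m + 15)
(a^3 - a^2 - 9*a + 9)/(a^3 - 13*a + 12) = (a + 3)/(a + 4)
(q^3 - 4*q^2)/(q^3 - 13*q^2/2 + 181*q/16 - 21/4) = 16*q^2/(16*q^2 - 40*q + 21)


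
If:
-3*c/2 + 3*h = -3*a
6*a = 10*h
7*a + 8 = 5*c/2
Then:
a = 8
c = 128/5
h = 24/5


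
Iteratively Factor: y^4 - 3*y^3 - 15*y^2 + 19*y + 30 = (y - 2)*(y^3 - y^2 - 17*y - 15) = (y - 2)*(y + 1)*(y^2 - 2*y - 15) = (y - 5)*(y - 2)*(y + 1)*(y + 3)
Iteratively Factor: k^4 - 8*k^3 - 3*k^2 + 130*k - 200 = (k - 5)*(k^3 - 3*k^2 - 18*k + 40) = (k - 5)*(k - 2)*(k^2 - k - 20) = (k - 5)*(k - 2)*(k + 4)*(k - 5)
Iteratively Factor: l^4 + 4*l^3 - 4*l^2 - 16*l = (l + 4)*(l^3 - 4*l) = (l - 2)*(l + 4)*(l^2 + 2*l) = (l - 2)*(l + 2)*(l + 4)*(l)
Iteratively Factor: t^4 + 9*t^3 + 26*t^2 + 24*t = (t)*(t^3 + 9*t^2 + 26*t + 24) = t*(t + 3)*(t^2 + 6*t + 8) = t*(t + 2)*(t + 3)*(t + 4)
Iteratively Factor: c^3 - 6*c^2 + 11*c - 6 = (c - 1)*(c^2 - 5*c + 6) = (c - 2)*(c - 1)*(c - 3)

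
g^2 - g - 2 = (g - 2)*(g + 1)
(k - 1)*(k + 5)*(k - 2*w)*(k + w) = k^4 - k^3*w + 4*k^3 - 2*k^2*w^2 - 4*k^2*w - 5*k^2 - 8*k*w^2 + 5*k*w + 10*w^2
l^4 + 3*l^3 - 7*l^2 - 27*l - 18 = (l - 3)*(l + 1)*(l + 2)*(l + 3)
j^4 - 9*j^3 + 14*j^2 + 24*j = j*(j - 6)*(j - 4)*(j + 1)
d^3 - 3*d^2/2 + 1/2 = (d - 1)^2*(d + 1/2)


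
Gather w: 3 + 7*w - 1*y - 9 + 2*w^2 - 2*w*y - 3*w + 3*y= 2*w^2 + w*(4 - 2*y) + 2*y - 6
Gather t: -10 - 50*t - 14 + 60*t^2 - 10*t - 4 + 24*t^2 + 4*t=84*t^2 - 56*t - 28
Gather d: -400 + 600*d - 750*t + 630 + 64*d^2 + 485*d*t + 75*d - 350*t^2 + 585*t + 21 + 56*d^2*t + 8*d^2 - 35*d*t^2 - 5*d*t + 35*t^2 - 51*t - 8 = d^2*(56*t + 72) + d*(-35*t^2 + 480*t + 675) - 315*t^2 - 216*t + 243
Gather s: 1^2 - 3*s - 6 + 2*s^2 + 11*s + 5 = 2*s^2 + 8*s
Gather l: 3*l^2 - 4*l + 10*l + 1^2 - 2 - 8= 3*l^2 + 6*l - 9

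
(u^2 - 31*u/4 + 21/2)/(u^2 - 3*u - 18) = (u - 7/4)/(u + 3)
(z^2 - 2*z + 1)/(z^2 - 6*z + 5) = (z - 1)/(z - 5)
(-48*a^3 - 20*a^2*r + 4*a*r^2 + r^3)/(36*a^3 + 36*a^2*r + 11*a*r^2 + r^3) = (-4*a + r)/(3*a + r)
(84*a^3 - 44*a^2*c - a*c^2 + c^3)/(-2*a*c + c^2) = -42*a^2/c + a + c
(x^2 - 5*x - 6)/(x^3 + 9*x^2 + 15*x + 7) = (x - 6)/(x^2 + 8*x + 7)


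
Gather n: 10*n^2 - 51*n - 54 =10*n^2 - 51*n - 54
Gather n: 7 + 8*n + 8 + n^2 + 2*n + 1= n^2 + 10*n + 16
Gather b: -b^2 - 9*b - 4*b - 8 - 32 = -b^2 - 13*b - 40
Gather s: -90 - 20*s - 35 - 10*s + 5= -30*s - 120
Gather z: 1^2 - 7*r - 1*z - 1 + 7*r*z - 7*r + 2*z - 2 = -14*r + z*(7*r + 1) - 2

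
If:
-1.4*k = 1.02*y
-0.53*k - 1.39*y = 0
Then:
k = 0.00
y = 0.00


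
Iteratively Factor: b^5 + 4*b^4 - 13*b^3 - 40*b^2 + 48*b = (b - 3)*(b^4 + 7*b^3 + 8*b^2 - 16*b) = (b - 3)*(b + 4)*(b^3 + 3*b^2 - 4*b) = (b - 3)*(b + 4)^2*(b^2 - b) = b*(b - 3)*(b + 4)^2*(b - 1)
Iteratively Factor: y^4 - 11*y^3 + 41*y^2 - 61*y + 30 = (y - 1)*(y^3 - 10*y^2 + 31*y - 30) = (y - 2)*(y - 1)*(y^2 - 8*y + 15) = (y - 5)*(y - 2)*(y - 1)*(y - 3)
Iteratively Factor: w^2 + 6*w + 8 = (w + 4)*(w + 2)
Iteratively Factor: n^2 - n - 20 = (n - 5)*(n + 4)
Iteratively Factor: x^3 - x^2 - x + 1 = (x + 1)*(x^2 - 2*x + 1) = (x - 1)*(x + 1)*(x - 1)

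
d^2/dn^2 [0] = 0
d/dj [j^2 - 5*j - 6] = 2*j - 5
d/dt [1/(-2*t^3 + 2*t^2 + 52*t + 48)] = (3*t^2/2 - t - 13)/(-t^3 + t^2 + 26*t + 24)^2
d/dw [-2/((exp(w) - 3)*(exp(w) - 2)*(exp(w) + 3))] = 2*((exp(w) - 3)*(exp(w) - 2) + (exp(w) - 3)*(exp(w) + 3) + (exp(w) - 2)*(exp(w) + 3))*exp(w)/((exp(w) - 3)^2*(exp(w) - 2)^2*(exp(w) + 3)^2)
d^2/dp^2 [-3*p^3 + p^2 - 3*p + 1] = 2 - 18*p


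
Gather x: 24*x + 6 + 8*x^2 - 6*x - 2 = 8*x^2 + 18*x + 4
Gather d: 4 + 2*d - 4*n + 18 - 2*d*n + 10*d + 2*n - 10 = d*(12 - 2*n) - 2*n + 12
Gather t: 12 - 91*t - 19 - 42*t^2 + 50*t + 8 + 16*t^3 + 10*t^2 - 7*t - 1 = 16*t^3 - 32*t^2 - 48*t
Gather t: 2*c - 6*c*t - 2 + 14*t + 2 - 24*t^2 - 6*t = 2*c - 24*t^2 + t*(8 - 6*c)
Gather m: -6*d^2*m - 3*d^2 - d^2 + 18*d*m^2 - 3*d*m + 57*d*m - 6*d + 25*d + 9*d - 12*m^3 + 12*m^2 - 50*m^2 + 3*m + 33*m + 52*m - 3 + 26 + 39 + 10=-4*d^2 + 28*d - 12*m^3 + m^2*(18*d - 38) + m*(-6*d^2 + 54*d + 88) + 72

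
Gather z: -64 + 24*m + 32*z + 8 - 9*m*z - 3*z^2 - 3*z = 24*m - 3*z^2 + z*(29 - 9*m) - 56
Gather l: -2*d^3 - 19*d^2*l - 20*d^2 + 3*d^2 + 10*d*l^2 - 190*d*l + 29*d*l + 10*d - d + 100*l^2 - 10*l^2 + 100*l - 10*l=-2*d^3 - 17*d^2 + 9*d + l^2*(10*d + 90) + l*(-19*d^2 - 161*d + 90)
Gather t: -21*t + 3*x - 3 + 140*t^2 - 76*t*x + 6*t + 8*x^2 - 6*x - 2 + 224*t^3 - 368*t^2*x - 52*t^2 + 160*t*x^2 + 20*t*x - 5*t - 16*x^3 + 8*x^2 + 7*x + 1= 224*t^3 + t^2*(88 - 368*x) + t*(160*x^2 - 56*x - 20) - 16*x^3 + 16*x^2 + 4*x - 4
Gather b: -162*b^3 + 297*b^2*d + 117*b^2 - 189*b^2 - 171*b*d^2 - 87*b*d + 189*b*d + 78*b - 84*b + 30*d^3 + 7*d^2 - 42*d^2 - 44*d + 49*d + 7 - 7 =-162*b^3 + b^2*(297*d - 72) + b*(-171*d^2 + 102*d - 6) + 30*d^3 - 35*d^2 + 5*d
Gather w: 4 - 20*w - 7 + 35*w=15*w - 3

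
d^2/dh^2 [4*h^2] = 8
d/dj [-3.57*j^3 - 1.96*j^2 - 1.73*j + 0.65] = -10.71*j^2 - 3.92*j - 1.73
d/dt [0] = 0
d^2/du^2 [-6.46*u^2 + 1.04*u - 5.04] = -12.9200000000000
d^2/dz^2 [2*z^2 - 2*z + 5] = 4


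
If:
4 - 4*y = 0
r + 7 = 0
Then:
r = -7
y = 1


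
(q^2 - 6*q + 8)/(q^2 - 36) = (q^2 - 6*q + 8)/(q^2 - 36)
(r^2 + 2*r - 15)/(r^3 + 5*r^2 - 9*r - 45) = 1/(r + 3)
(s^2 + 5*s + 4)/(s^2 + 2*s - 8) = (s + 1)/(s - 2)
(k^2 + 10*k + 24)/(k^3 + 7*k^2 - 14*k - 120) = (k + 4)/(k^2 + k - 20)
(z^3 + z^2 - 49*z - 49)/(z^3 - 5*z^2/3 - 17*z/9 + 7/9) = 9*(z^2 - 49)/(9*z^2 - 24*z + 7)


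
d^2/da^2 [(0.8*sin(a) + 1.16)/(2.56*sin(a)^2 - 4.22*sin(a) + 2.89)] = (-5.24288*sin(a)^5 - 39.051264*sin(a)^4 + 83.593216*sin(a)^3 + 49.527248*sin(a)^2 - 131.5314*sin(a) + 43.66448)/(16.777216*sin(a)^6 - 82.968576*sin(a)^5 + 193.588224*sin(a)^4 - 262.478936*sin(a)^3 + 218.542956*sin(a)^2 - 105.737586*sin(a) + 24.137569)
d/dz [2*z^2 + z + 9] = 4*z + 1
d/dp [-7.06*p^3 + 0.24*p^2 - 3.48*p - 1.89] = -21.18*p^2 + 0.48*p - 3.48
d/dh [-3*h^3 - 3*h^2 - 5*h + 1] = -9*h^2 - 6*h - 5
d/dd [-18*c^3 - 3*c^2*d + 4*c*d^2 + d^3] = -3*c^2 + 8*c*d + 3*d^2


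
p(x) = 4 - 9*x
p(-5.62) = 54.58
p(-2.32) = 24.88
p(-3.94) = 39.46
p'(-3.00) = -9.00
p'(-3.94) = -9.00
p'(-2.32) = -9.00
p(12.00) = -104.00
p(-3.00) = 31.00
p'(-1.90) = -9.00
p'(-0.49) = -9.00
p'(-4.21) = -9.00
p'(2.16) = -9.00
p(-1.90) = 21.10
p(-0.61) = 9.49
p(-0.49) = 8.41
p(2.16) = -15.44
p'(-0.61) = -9.00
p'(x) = -9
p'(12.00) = -9.00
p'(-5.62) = -9.00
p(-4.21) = 41.89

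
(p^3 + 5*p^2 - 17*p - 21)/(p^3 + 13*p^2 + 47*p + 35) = (p - 3)/(p + 5)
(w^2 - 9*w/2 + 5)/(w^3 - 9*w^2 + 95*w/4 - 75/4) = 2*(w - 2)/(2*w^2 - 13*w + 15)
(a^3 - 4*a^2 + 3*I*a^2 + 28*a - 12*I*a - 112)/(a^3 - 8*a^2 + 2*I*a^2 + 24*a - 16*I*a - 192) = (a^2 + a*(-4 + 7*I) - 28*I)/(a^2 + a*(-8 + 6*I) - 48*I)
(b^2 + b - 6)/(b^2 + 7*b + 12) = (b - 2)/(b + 4)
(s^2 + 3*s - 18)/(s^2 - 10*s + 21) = (s + 6)/(s - 7)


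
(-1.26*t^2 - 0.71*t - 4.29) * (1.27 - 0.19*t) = 0.2394*t^3 - 1.4653*t^2 - 0.0865999999999999*t - 5.4483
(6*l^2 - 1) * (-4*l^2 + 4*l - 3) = -24*l^4 + 24*l^3 - 14*l^2 - 4*l + 3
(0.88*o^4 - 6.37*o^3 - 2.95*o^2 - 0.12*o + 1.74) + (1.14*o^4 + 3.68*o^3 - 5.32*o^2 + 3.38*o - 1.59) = 2.02*o^4 - 2.69*o^3 - 8.27*o^2 + 3.26*o + 0.15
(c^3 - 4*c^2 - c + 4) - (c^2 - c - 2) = c^3 - 5*c^2 + 6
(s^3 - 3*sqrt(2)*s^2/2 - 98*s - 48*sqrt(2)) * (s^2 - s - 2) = s^5 - 3*sqrt(2)*s^4/2 - s^4 - 100*s^3 + 3*sqrt(2)*s^3/2 - 45*sqrt(2)*s^2 + 98*s^2 + 48*sqrt(2)*s + 196*s + 96*sqrt(2)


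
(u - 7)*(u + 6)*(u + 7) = u^3 + 6*u^2 - 49*u - 294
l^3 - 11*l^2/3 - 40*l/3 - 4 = (l - 6)*(l + 1/3)*(l + 2)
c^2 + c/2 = c*(c + 1/2)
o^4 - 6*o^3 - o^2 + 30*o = o*(o - 5)*(o - 3)*(o + 2)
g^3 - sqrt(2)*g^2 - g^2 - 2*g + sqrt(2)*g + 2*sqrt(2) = (g - 2)*(g + 1)*(g - sqrt(2))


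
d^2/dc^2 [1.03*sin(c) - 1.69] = -1.03*sin(c)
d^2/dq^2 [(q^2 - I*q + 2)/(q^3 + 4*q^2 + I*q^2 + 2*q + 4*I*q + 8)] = (2*q^6 - 6*I*q^5 + q^4*(18 - 48*I) + q^3*(16 - 30*I) + q^2*(12 + 192*I) + q*(-96 + 408*I) - 112 + 64*I)/(q^9 + q^8*(12 + 3*I) + q^7*(51 + 36*I) + q^6*(100 + 155*I) + q^5*(150 + 324*I) + q^4*(264 + 540*I) + q^3*(296 + 848*I) + q^2*(480 + 576*I) + q*(384 + 768*I) + 512)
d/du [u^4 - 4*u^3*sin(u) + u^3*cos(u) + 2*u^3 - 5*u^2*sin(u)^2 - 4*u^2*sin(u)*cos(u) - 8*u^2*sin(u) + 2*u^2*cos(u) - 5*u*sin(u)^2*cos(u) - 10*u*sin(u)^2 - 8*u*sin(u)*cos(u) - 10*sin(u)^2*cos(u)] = -u^3*sin(u) - 4*u^3*cos(u) + 4*u^3 - 14*u^2*sin(u) - 5*u^2*sin(2*u) - 5*u^2*cos(u) - 4*u^2*cos(2*u) + 6*u^2 - 59*u*sin(u)/4 - 14*u*sin(2*u) - 15*u*sin(3*u)/4 + 4*u*cos(u) - 3*u*cos(2*u) - 5*u + 5*sin(u)/2 - 4*sin(2*u) - 15*sin(3*u)/2 - 5*cos(u)/4 + 5*cos(2*u) + 5*cos(3*u)/4 - 5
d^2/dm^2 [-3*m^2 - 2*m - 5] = -6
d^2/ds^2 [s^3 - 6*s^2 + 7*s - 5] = 6*s - 12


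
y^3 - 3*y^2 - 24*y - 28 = (y - 7)*(y + 2)^2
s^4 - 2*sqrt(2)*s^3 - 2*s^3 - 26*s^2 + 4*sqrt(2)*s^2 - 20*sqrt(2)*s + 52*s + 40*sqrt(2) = (s - 2)*(s - 5*sqrt(2))*(s + sqrt(2))*(s + 2*sqrt(2))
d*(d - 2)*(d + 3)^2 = d^4 + 4*d^3 - 3*d^2 - 18*d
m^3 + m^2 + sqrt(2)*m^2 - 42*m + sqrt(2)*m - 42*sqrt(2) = (m - 6)*(m + 7)*(m + sqrt(2))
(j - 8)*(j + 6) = j^2 - 2*j - 48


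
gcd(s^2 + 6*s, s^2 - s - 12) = 1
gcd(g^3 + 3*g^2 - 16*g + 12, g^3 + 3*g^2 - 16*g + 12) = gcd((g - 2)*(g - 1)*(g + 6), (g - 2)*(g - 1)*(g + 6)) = g^3 + 3*g^2 - 16*g + 12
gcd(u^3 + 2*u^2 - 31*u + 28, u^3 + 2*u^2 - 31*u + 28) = u^3 + 2*u^2 - 31*u + 28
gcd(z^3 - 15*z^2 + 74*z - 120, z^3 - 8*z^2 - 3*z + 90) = z^2 - 11*z + 30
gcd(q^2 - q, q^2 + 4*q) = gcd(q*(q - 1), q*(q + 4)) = q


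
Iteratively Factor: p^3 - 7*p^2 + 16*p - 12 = (p - 2)*(p^2 - 5*p + 6) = (p - 3)*(p - 2)*(p - 2)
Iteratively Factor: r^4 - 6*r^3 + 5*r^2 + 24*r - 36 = (r - 3)*(r^3 - 3*r^2 - 4*r + 12) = (r - 3)*(r - 2)*(r^2 - r - 6) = (r - 3)*(r - 2)*(r + 2)*(r - 3)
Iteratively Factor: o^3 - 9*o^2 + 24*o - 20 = (o - 2)*(o^2 - 7*o + 10) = (o - 5)*(o - 2)*(o - 2)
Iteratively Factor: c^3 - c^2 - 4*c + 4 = (c - 1)*(c^2 - 4) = (c - 2)*(c - 1)*(c + 2)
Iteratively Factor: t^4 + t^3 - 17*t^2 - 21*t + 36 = (t + 3)*(t^3 - 2*t^2 - 11*t + 12) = (t + 3)^2*(t^2 - 5*t + 4) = (t - 1)*(t + 3)^2*(t - 4)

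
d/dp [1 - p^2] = -2*p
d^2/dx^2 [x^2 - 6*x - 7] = 2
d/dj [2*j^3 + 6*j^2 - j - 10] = 6*j^2 + 12*j - 1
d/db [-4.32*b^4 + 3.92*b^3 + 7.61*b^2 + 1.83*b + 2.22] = -17.28*b^3 + 11.76*b^2 + 15.22*b + 1.83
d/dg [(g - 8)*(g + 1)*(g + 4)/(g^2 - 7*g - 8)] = 1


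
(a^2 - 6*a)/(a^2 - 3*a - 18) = a/(a + 3)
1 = 1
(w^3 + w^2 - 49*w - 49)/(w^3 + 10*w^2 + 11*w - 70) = (w^2 - 6*w - 7)/(w^2 + 3*w - 10)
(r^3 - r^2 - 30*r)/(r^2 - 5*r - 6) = r*(r + 5)/(r + 1)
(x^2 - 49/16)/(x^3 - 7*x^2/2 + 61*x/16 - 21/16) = (4*x + 7)/(4*x^2 - 7*x + 3)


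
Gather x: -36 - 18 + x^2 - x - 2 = x^2 - x - 56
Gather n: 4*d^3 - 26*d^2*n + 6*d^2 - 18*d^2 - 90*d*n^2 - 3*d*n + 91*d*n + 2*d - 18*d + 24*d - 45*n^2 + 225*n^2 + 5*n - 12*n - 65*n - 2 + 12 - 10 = 4*d^3 - 12*d^2 + 8*d + n^2*(180 - 90*d) + n*(-26*d^2 + 88*d - 72)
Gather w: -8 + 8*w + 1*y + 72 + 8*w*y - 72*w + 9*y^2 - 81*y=w*(8*y - 64) + 9*y^2 - 80*y + 64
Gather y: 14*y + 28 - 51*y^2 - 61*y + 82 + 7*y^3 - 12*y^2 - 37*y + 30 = 7*y^3 - 63*y^2 - 84*y + 140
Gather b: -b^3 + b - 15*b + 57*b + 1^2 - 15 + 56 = -b^3 + 43*b + 42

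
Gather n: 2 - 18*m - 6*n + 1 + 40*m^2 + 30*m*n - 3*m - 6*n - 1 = 40*m^2 - 21*m + n*(30*m - 12) + 2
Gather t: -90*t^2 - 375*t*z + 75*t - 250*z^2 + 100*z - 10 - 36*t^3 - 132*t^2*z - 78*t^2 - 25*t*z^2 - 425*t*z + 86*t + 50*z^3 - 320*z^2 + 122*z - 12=-36*t^3 + t^2*(-132*z - 168) + t*(-25*z^2 - 800*z + 161) + 50*z^3 - 570*z^2 + 222*z - 22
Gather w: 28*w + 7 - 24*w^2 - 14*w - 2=-24*w^2 + 14*w + 5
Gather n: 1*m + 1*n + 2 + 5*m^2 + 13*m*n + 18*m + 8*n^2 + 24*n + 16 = 5*m^2 + 19*m + 8*n^2 + n*(13*m + 25) + 18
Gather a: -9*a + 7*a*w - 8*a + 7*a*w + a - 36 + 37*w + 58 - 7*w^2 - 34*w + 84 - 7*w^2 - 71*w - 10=a*(14*w - 16) - 14*w^2 - 68*w + 96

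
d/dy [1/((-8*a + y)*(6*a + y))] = ((-8*a + y)*(6*a + y) + (8*a - y)^2)/((6*a + y)^2*(8*a - y)^3)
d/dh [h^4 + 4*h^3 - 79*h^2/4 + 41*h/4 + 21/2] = 4*h^3 + 12*h^2 - 79*h/2 + 41/4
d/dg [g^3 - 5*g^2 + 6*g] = 3*g^2 - 10*g + 6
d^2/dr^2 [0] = 0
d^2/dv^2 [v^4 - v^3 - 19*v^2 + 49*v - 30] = 12*v^2 - 6*v - 38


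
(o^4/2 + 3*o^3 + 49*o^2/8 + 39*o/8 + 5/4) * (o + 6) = o^5/2 + 6*o^4 + 193*o^3/8 + 333*o^2/8 + 61*o/2 + 15/2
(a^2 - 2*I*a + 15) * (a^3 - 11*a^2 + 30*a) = a^5 - 11*a^4 - 2*I*a^4 + 45*a^3 + 22*I*a^3 - 165*a^2 - 60*I*a^2 + 450*a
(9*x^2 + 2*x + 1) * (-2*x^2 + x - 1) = -18*x^4 + 5*x^3 - 9*x^2 - x - 1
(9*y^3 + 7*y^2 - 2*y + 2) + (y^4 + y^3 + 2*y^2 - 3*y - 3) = y^4 + 10*y^3 + 9*y^2 - 5*y - 1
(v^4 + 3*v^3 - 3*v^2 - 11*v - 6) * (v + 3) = v^5 + 6*v^4 + 6*v^3 - 20*v^2 - 39*v - 18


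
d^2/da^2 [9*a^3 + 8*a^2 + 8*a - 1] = 54*a + 16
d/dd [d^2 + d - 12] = 2*d + 1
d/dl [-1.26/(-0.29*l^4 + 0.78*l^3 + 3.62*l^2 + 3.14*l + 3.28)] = (-1.4616*l^3 + 2.9484*l^2 + 9.1224*l + 3.9564)/(-0.29*l^4 + 0.78*l^3 + 3.62*l^2 + 3.14*l + 3.28)^2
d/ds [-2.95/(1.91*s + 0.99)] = 5.6345/(1.91*s + 0.99)^2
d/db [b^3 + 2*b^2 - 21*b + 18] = 3*b^2 + 4*b - 21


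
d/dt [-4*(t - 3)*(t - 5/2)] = 22 - 8*t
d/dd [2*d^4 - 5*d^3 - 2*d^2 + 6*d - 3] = 8*d^3 - 15*d^2 - 4*d + 6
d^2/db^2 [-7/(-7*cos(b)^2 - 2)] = 98*(-14*sin(b)^4 + 3*sin(b)^2 + 9)/(7*cos(b)^2 + 2)^3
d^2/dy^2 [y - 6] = 0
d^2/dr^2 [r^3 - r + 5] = 6*r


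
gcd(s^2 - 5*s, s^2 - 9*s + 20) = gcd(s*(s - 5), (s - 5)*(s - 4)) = s - 5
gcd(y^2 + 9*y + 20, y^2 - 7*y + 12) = 1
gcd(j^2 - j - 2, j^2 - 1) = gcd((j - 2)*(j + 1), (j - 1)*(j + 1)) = j + 1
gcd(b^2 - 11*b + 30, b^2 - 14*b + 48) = b - 6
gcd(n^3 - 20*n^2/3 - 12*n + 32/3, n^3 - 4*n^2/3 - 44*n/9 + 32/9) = n^2 + 4*n/3 - 4/3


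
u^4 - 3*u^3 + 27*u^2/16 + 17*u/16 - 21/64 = (u - 7/4)*(u - 3/2)*(u - 1/4)*(u + 1/2)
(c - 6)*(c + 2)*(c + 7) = c^3 + 3*c^2 - 40*c - 84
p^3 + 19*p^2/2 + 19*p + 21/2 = (p + 1)*(p + 3/2)*(p + 7)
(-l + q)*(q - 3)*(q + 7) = -l*q^2 - 4*l*q + 21*l + q^3 + 4*q^2 - 21*q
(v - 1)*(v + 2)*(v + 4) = v^3 + 5*v^2 + 2*v - 8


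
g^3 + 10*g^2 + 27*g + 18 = (g + 1)*(g + 3)*(g + 6)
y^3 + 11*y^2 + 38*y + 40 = (y + 2)*(y + 4)*(y + 5)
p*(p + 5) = p^2 + 5*p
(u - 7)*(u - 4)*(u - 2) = u^3 - 13*u^2 + 50*u - 56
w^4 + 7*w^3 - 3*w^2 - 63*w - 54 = (w - 3)*(w + 1)*(w + 3)*(w + 6)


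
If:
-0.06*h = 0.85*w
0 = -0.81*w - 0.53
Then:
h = 9.27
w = -0.65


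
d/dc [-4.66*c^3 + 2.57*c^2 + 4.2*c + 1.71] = -13.98*c^2 + 5.14*c + 4.2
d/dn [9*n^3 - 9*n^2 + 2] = 9*n*(3*n - 2)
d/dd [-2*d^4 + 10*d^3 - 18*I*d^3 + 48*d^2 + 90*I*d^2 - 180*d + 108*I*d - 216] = -8*d^3 + d^2*(30 - 54*I) + d*(96 + 180*I) - 180 + 108*I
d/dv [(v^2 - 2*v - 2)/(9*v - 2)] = (9*v^2 - 4*v + 22)/(81*v^2 - 36*v + 4)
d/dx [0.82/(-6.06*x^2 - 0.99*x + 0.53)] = (9.9384*x + 0.8118)/(6.06*x^2 + 0.99*x - 0.53)^2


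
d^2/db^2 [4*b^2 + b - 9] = 8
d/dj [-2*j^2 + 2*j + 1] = 2 - 4*j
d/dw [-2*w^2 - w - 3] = -4*w - 1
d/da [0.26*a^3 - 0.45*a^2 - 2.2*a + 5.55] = 0.78*a^2 - 0.9*a - 2.2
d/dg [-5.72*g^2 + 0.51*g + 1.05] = 0.51 - 11.44*g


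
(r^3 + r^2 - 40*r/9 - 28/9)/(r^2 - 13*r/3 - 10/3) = (3*r^2 + r - 14)/(3*(r - 5))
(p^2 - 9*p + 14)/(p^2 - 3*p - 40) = (-p^2 + 9*p - 14)/(-p^2 + 3*p + 40)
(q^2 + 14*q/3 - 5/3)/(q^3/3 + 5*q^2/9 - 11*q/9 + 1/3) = 3*(q + 5)/(q^2 + 2*q - 3)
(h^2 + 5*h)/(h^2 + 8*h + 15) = h/(h + 3)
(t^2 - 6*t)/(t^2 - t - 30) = t/(t + 5)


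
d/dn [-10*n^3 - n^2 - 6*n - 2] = -30*n^2 - 2*n - 6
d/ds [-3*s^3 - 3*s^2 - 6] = 3*s*(-3*s - 2)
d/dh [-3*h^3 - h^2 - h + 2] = -9*h^2 - 2*h - 1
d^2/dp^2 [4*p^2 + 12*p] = 8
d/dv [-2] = 0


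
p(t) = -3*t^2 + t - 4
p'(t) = 1 - 6*t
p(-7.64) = -186.75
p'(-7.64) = 46.84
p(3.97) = -47.31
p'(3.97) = -22.82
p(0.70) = -4.77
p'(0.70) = -3.20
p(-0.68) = -6.07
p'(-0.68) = 5.08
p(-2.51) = -25.41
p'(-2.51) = 16.06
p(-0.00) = -4.00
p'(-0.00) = 1.00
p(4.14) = -51.28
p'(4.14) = -23.84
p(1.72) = -11.16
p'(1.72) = -9.32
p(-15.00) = -694.00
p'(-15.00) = 91.00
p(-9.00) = -256.00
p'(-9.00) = 55.00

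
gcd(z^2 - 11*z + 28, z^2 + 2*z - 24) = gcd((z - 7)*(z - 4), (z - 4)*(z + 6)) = z - 4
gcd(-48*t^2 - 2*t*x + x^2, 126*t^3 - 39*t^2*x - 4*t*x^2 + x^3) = 6*t + x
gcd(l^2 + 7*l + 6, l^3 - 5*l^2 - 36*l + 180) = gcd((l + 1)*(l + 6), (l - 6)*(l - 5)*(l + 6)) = l + 6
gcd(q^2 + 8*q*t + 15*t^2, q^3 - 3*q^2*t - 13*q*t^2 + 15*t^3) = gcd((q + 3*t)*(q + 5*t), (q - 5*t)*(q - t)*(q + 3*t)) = q + 3*t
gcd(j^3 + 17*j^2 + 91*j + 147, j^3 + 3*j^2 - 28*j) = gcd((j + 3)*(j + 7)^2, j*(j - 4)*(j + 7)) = j + 7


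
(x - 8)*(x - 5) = x^2 - 13*x + 40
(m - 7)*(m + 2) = m^2 - 5*m - 14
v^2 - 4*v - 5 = (v - 5)*(v + 1)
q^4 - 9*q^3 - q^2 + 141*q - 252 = (q - 7)*(q - 3)^2*(q + 4)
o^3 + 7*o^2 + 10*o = o*(o + 2)*(o + 5)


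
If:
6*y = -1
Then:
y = -1/6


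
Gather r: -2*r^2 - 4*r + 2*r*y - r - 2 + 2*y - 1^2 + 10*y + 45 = -2*r^2 + r*(2*y - 5) + 12*y + 42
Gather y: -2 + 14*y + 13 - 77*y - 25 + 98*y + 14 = 35*y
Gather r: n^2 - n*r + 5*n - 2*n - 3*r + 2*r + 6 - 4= n^2 + 3*n + r*(-n - 1) + 2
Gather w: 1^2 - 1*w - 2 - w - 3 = -2*w - 4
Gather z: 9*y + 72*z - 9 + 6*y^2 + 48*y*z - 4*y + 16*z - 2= 6*y^2 + 5*y + z*(48*y + 88) - 11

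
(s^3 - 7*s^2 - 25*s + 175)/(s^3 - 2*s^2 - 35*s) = (s - 5)/s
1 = 1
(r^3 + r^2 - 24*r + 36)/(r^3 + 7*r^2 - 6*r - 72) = (r - 2)/(r + 4)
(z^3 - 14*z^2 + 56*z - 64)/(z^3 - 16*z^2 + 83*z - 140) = (z^2 - 10*z + 16)/(z^2 - 12*z + 35)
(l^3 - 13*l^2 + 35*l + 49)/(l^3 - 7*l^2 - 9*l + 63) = (l^2 - 6*l - 7)/(l^2 - 9)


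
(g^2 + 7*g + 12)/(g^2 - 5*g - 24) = (g + 4)/(g - 8)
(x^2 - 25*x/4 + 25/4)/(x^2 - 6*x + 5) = (x - 5/4)/(x - 1)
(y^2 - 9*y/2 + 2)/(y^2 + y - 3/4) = 2*(y - 4)/(2*y + 3)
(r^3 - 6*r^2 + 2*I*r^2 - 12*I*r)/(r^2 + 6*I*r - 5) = r*(r^2 + 2*r*(-3 + I) - 12*I)/(r^2 + 6*I*r - 5)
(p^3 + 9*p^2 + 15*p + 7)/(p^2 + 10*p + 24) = (p^3 + 9*p^2 + 15*p + 7)/(p^2 + 10*p + 24)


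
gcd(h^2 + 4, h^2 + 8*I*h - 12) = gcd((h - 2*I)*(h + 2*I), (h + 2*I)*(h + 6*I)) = h + 2*I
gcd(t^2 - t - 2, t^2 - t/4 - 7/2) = t - 2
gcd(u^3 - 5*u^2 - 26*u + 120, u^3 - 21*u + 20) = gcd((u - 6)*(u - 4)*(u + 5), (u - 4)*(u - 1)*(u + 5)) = u^2 + u - 20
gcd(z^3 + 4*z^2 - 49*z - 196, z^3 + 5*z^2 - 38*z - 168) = z^2 + 11*z + 28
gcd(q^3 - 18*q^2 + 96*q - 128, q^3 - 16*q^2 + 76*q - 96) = q^2 - 10*q + 16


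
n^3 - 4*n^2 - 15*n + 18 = (n - 6)*(n - 1)*(n + 3)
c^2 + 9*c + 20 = (c + 4)*(c + 5)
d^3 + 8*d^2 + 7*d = d*(d + 1)*(d + 7)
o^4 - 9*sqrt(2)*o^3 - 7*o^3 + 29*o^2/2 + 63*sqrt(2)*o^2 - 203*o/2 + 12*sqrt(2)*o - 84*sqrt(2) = (o - 7)*(o - 8*sqrt(2))*(o - 3*sqrt(2)/2)*(o + sqrt(2)/2)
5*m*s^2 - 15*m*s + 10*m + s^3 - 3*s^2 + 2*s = (5*m + s)*(s - 2)*(s - 1)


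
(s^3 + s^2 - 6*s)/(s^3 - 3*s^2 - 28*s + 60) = s*(s + 3)/(s^2 - s - 30)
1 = 1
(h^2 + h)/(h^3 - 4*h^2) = (h + 1)/(h*(h - 4))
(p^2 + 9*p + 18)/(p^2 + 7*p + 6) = (p + 3)/(p + 1)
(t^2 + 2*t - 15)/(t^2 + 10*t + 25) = (t - 3)/(t + 5)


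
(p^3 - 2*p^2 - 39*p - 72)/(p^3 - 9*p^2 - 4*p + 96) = (p + 3)/(p - 4)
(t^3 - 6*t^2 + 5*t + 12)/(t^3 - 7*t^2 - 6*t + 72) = (t^2 - 2*t - 3)/(t^2 - 3*t - 18)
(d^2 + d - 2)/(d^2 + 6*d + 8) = (d - 1)/(d + 4)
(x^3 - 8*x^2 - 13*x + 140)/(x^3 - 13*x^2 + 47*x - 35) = (x + 4)/(x - 1)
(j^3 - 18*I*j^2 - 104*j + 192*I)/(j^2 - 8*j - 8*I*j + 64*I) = (j^2 - 10*I*j - 24)/(j - 8)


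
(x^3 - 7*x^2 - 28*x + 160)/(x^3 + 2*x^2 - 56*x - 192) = (x^2 + x - 20)/(x^2 + 10*x + 24)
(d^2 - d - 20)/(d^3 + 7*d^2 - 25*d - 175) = (d + 4)/(d^2 + 12*d + 35)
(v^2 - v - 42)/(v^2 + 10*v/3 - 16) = 3*(v - 7)/(3*v - 8)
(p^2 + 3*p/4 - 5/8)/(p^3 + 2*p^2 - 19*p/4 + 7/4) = (4*p + 5)/(2*(2*p^2 + 5*p - 7))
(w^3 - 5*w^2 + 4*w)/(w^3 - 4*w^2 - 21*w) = (-w^2 + 5*w - 4)/(-w^2 + 4*w + 21)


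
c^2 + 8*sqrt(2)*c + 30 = (c + 3*sqrt(2))*(c + 5*sqrt(2))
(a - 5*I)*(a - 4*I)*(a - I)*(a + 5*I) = a^4 - 5*I*a^3 + 21*a^2 - 125*I*a - 100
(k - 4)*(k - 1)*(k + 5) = k^3 - 21*k + 20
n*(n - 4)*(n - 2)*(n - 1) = n^4 - 7*n^3 + 14*n^2 - 8*n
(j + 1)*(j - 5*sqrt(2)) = j^2 - 5*sqrt(2)*j + j - 5*sqrt(2)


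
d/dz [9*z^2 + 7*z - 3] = 18*z + 7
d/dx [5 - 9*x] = -9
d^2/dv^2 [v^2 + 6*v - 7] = 2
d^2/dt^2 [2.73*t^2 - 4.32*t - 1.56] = 5.46000000000000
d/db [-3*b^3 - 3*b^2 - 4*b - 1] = -9*b^2 - 6*b - 4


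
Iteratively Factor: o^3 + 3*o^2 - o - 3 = (o + 1)*(o^2 + 2*o - 3) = (o + 1)*(o + 3)*(o - 1)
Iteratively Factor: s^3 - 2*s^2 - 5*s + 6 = (s - 1)*(s^2 - s - 6) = (s - 1)*(s + 2)*(s - 3)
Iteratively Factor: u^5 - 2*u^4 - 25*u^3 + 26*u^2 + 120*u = (u + 4)*(u^4 - 6*u^3 - u^2 + 30*u) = u*(u + 4)*(u^3 - 6*u^2 - u + 30) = u*(u - 3)*(u + 4)*(u^2 - 3*u - 10) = u*(u - 5)*(u - 3)*(u + 4)*(u + 2)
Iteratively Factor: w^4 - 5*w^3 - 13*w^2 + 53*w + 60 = (w - 4)*(w^3 - w^2 - 17*w - 15) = (w - 4)*(w + 1)*(w^2 - 2*w - 15) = (w - 4)*(w + 1)*(w + 3)*(w - 5)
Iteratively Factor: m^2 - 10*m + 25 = (m - 5)*(m - 5)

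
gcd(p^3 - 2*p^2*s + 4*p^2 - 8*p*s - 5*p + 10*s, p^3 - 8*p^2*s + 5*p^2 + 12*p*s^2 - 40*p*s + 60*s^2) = p^2 - 2*p*s + 5*p - 10*s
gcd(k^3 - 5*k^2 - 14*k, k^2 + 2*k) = k^2 + 2*k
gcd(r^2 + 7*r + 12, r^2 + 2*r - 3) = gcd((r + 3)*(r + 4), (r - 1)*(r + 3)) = r + 3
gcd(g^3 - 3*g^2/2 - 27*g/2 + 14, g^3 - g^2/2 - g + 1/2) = g - 1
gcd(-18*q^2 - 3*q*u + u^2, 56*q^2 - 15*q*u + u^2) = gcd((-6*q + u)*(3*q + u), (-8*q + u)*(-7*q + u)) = 1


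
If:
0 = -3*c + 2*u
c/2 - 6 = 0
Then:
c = 12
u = 18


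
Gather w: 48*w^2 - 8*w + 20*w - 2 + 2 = 48*w^2 + 12*w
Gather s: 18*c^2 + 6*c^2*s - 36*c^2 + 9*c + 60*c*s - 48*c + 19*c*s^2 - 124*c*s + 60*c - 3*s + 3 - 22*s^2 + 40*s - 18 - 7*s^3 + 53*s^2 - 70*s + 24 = -18*c^2 + 21*c - 7*s^3 + s^2*(19*c + 31) + s*(6*c^2 - 64*c - 33) + 9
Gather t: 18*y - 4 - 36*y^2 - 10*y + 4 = -36*y^2 + 8*y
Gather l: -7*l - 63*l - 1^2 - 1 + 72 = 70 - 70*l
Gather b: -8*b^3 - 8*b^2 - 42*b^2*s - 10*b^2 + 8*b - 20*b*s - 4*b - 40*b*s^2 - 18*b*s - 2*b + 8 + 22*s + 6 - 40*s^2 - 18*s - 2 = -8*b^3 + b^2*(-42*s - 18) + b*(-40*s^2 - 38*s + 2) - 40*s^2 + 4*s + 12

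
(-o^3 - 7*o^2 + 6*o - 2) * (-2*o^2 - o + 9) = 2*o^5 + 15*o^4 - 14*o^3 - 65*o^2 + 56*o - 18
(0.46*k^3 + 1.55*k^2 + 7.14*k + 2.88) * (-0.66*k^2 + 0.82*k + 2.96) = -0.3036*k^5 - 0.6458*k^4 - 2.0798*k^3 + 8.542*k^2 + 23.496*k + 8.5248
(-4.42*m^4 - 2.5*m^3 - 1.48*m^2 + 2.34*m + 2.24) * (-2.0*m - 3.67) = 8.84*m^5 + 21.2214*m^4 + 12.135*m^3 + 0.7516*m^2 - 13.0678*m - 8.2208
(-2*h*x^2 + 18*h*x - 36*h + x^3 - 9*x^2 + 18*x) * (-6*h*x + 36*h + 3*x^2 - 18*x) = 12*h^2*x^3 - 180*h^2*x^2 + 864*h^2*x - 1296*h^2 - 12*h*x^4 + 180*h*x^3 - 864*h*x^2 + 1296*h*x + 3*x^5 - 45*x^4 + 216*x^3 - 324*x^2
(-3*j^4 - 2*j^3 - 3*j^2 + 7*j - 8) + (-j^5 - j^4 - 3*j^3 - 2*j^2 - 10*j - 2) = -j^5 - 4*j^4 - 5*j^3 - 5*j^2 - 3*j - 10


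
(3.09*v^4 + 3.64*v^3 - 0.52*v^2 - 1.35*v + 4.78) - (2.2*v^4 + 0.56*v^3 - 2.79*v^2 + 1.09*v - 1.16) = 0.89*v^4 + 3.08*v^3 + 2.27*v^2 - 2.44*v + 5.94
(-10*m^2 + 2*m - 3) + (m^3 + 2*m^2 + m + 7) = m^3 - 8*m^2 + 3*m + 4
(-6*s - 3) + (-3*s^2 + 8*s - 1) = -3*s^2 + 2*s - 4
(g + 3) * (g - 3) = g^2 - 9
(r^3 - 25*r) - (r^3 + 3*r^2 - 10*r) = -3*r^2 - 15*r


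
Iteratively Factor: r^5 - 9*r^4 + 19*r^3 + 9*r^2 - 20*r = (r - 4)*(r^4 - 5*r^3 - r^2 + 5*r) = (r - 4)*(r - 1)*(r^3 - 4*r^2 - 5*r) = (r - 4)*(r - 1)*(r + 1)*(r^2 - 5*r) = r*(r - 4)*(r - 1)*(r + 1)*(r - 5)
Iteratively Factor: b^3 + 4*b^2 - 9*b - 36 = (b + 4)*(b^2 - 9) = (b + 3)*(b + 4)*(b - 3)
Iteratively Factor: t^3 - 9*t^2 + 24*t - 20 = (t - 2)*(t^2 - 7*t + 10) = (t - 2)^2*(t - 5)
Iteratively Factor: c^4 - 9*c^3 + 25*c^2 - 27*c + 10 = (c - 5)*(c^3 - 4*c^2 + 5*c - 2) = (c - 5)*(c - 1)*(c^2 - 3*c + 2) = (c - 5)*(c - 1)^2*(c - 2)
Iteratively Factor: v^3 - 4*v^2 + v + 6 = (v - 2)*(v^2 - 2*v - 3) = (v - 3)*(v - 2)*(v + 1)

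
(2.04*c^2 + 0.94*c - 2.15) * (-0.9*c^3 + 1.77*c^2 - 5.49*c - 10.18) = -1.836*c^5 + 2.7648*c^4 - 7.6008*c^3 - 29.7333*c^2 + 2.2343*c + 21.887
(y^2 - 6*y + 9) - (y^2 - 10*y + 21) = 4*y - 12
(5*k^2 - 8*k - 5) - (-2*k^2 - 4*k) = 7*k^2 - 4*k - 5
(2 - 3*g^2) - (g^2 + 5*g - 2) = -4*g^2 - 5*g + 4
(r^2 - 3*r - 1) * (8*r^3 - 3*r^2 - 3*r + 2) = 8*r^5 - 27*r^4 - 2*r^3 + 14*r^2 - 3*r - 2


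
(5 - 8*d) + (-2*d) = 5 - 10*d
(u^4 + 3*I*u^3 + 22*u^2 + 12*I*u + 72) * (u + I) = u^5 + 4*I*u^4 + 19*u^3 + 34*I*u^2 + 60*u + 72*I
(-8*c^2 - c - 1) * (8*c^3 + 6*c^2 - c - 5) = -64*c^5 - 56*c^4 - 6*c^3 + 35*c^2 + 6*c + 5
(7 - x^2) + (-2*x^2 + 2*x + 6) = -3*x^2 + 2*x + 13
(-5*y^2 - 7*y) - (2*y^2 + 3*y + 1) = -7*y^2 - 10*y - 1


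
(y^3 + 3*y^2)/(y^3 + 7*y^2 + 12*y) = y/(y + 4)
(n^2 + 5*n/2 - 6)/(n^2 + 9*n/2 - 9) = (n + 4)/(n + 6)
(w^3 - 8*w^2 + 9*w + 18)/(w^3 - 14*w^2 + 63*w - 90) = (w + 1)/(w - 5)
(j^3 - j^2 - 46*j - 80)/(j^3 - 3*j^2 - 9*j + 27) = (j^3 - j^2 - 46*j - 80)/(j^3 - 3*j^2 - 9*j + 27)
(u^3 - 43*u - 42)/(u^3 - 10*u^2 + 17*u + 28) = (u + 6)/(u - 4)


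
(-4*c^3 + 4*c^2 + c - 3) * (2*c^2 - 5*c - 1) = -8*c^5 + 28*c^4 - 14*c^3 - 15*c^2 + 14*c + 3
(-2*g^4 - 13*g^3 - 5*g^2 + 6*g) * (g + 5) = -2*g^5 - 23*g^4 - 70*g^3 - 19*g^2 + 30*g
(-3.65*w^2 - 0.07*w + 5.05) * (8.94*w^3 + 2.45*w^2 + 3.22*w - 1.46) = -32.631*w^5 - 9.5683*w^4 + 33.2225*w^3 + 17.4761*w^2 + 16.3632*w - 7.373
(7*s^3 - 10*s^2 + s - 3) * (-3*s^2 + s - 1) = -21*s^5 + 37*s^4 - 20*s^3 + 20*s^2 - 4*s + 3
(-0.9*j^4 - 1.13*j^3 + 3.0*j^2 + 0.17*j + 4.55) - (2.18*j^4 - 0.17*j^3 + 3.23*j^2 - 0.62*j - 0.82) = -3.08*j^4 - 0.96*j^3 - 0.23*j^2 + 0.79*j + 5.37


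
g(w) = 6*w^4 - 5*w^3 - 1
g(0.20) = -1.03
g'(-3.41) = -1126.07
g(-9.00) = 43010.00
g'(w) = 24*w^3 - 15*w^2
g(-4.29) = 2426.03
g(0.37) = -1.14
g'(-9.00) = -18711.00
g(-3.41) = 1008.54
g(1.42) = 9.08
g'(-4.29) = -2170.95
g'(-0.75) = -18.56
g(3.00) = 350.00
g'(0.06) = -0.05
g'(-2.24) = -345.01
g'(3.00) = 513.00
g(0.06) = -1.00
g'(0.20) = -0.41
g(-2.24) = 206.25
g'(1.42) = 38.47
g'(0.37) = -0.84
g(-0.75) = 3.01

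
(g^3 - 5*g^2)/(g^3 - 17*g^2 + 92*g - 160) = g^2/(g^2 - 12*g + 32)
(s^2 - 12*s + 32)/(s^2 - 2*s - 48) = (s - 4)/(s + 6)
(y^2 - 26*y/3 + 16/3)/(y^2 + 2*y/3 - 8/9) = 3*(y - 8)/(3*y + 4)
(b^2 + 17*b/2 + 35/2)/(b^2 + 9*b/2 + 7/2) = (b + 5)/(b + 1)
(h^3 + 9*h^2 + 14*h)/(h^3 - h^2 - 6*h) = (h + 7)/(h - 3)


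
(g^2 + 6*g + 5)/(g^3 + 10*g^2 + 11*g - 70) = (g + 1)/(g^2 + 5*g - 14)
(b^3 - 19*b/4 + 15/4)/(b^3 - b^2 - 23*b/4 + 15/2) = (b - 1)/(b - 2)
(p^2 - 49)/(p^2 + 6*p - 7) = (p - 7)/(p - 1)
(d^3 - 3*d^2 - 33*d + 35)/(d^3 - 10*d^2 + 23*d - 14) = (d + 5)/(d - 2)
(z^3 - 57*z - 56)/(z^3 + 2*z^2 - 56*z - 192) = (z^2 + 8*z + 7)/(z^2 + 10*z + 24)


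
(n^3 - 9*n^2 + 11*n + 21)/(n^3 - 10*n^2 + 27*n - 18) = (n^2 - 6*n - 7)/(n^2 - 7*n + 6)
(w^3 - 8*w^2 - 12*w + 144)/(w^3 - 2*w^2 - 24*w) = (w - 6)/w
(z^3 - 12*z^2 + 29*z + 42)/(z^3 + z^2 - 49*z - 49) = (z - 6)/(z + 7)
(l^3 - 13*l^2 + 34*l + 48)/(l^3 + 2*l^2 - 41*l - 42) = (l - 8)/(l + 7)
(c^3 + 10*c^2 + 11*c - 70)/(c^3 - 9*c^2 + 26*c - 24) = (c^2 + 12*c + 35)/(c^2 - 7*c + 12)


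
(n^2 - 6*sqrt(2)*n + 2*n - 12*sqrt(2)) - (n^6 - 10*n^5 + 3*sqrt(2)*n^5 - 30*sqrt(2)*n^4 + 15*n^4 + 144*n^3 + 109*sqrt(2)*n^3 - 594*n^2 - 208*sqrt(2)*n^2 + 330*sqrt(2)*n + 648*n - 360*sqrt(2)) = -n^6 - 3*sqrt(2)*n^5 + 10*n^5 - 15*n^4 + 30*sqrt(2)*n^4 - 109*sqrt(2)*n^3 - 144*n^3 + 208*sqrt(2)*n^2 + 595*n^2 - 646*n - 336*sqrt(2)*n + 348*sqrt(2)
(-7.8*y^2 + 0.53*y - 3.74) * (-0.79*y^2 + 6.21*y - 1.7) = 6.162*y^4 - 48.8567*y^3 + 19.5059*y^2 - 24.1264*y + 6.358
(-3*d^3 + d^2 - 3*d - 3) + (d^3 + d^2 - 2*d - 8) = -2*d^3 + 2*d^2 - 5*d - 11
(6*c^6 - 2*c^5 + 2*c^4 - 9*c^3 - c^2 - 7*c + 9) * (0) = 0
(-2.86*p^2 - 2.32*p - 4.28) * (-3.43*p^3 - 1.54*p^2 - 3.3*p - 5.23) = 9.8098*p^5 + 12.362*p^4 + 27.6912*p^3 + 29.205*p^2 + 26.2576*p + 22.3844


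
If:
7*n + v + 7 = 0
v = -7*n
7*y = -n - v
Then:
No Solution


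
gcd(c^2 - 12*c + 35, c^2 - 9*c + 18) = 1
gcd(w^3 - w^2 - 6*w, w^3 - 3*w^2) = w^2 - 3*w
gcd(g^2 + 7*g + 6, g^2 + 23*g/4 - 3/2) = g + 6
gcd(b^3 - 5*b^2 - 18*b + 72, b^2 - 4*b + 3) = b - 3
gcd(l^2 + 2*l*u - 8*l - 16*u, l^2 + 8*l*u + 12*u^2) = l + 2*u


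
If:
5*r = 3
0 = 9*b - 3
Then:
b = 1/3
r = 3/5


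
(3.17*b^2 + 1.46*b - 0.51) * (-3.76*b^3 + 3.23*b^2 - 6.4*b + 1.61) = -11.9192*b^5 + 4.7495*b^4 - 13.6546*b^3 - 5.8876*b^2 + 5.6146*b - 0.8211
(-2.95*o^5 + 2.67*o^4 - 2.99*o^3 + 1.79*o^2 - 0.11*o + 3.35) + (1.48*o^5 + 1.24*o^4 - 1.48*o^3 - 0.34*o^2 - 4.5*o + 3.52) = -1.47*o^5 + 3.91*o^4 - 4.47*o^3 + 1.45*o^2 - 4.61*o + 6.87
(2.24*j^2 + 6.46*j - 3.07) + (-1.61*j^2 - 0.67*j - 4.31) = 0.63*j^2 + 5.79*j - 7.38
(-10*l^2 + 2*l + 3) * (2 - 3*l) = 30*l^3 - 26*l^2 - 5*l + 6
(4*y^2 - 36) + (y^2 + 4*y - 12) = 5*y^2 + 4*y - 48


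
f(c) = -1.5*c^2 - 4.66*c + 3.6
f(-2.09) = 6.79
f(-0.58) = 5.80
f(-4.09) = -2.43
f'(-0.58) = -2.92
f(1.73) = -8.95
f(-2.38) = 6.19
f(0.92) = -1.96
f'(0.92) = -7.42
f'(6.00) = -22.66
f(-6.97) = -36.79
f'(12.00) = -40.66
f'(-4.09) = 7.61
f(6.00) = -78.36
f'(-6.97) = 16.25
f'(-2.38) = 2.48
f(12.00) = -268.32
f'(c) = -3.0*c - 4.66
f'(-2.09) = 1.61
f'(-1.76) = 0.62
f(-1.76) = 7.16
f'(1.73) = -9.85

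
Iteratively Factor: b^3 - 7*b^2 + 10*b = (b - 5)*(b^2 - 2*b) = (b - 5)*(b - 2)*(b)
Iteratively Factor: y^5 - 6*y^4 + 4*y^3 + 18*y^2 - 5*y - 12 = (y - 3)*(y^4 - 3*y^3 - 5*y^2 + 3*y + 4) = (y - 3)*(y + 1)*(y^3 - 4*y^2 - y + 4) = (y - 4)*(y - 3)*(y + 1)*(y^2 - 1) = (y - 4)*(y - 3)*(y + 1)^2*(y - 1)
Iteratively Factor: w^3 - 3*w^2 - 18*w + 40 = (w - 5)*(w^2 + 2*w - 8) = (w - 5)*(w + 4)*(w - 2)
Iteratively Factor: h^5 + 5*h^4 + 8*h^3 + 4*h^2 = (h)*(h^4 + 5*h^3 + 8*h^2 + 4*h) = h^2*(h^3 + 5*h^2 + 8*h + 4) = h^2*(h + 2)*(h^2 + 3*h + 2) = h^2*(h + 1)*(h + 2)*(h + 2)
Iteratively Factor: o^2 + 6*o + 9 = (o + 3)*(o + 3)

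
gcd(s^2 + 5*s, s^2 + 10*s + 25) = s + 5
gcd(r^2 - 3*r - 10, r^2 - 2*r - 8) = r + 2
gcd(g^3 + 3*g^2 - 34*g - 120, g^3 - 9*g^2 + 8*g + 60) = g - 6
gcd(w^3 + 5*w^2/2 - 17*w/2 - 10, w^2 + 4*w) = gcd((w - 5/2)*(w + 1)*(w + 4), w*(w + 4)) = w + 4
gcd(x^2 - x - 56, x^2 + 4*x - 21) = x + 7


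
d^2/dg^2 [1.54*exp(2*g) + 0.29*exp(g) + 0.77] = (6.16*exp(g) + 0.29)*exp(g)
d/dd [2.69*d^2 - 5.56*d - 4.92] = 5.38*d - 5.56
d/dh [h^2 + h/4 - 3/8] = 2*h + 1/4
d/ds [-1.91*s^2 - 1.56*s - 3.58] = -3.82*s - 1.56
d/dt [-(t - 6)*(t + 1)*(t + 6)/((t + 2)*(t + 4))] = (-t^4 - 12*t^3 - 66*t^2 - 88*t + 72)/(t^4 + 12*t^3 + 52*t^2 + 96*t + 64)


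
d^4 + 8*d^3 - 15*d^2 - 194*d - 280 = (d - 5)*(d + 2)*(d + 4)*(d + 7)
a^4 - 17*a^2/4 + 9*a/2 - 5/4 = (a - 1)^2*(a - 1/2)*(a + 5/2)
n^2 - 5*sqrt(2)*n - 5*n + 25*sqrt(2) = (n - 5)*(n - 5*sqrt(2))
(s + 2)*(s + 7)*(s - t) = s^3 - s^2*t + 9*s^2 - 9*s*t + 14*s - 14*t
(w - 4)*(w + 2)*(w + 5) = w^3 + 3*w^2 - 18*w - 40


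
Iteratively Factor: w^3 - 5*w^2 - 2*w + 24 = (w - 4)*(w^2 - w - 6) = (w - 4)*(w + 2)*(w - 3)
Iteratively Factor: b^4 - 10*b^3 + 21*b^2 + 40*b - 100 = (b - 5)*(b^3 - 5*b^2 - 4*b + 20) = (b - 5)*(b - 2)*(b^2 - 3*b - 10) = (b - 5)^2*(b - 2)*(b + 2)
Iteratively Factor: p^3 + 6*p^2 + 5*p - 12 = (p + 4)*(p^2 + 2*p - 3) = (p + 3)*(p + 4)*(p - 1)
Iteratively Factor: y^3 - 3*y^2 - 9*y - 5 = (y + 1)*(y^2 - 4*y - 5) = (y - 5)*(y + 1)*(y + 1)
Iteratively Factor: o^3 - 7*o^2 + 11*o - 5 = (o - 1)*(o^2 - 6*o + 5) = (o - 1)^2*(o - 5)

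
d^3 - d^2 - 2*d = d*(d - 2)*(d + 1)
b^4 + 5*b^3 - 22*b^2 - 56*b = b*(b - 4)*(b + 2)*(b + 7)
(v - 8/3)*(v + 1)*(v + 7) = v^3 + 16*v^2/3 - 43*v/3 - 56/3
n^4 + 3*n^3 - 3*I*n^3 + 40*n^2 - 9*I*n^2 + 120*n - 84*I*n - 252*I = (n + 3)*(n - 7*I)*(n - 2*I)*(n + 6*I)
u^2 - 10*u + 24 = (u - 6)*(u - 4)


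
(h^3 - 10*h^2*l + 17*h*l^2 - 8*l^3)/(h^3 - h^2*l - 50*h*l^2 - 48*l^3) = (h^2 - 2*h*l + l^2)/(h^2 + 7*h*l + 6*l^2)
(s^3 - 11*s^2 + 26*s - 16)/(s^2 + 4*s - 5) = (s^2 - 10*s + 16)/(s + 5)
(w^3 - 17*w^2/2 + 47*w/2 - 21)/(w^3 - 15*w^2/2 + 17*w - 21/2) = (w - 2)/(w - 1)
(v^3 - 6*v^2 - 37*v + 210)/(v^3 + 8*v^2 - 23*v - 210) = (v - 7)/(v + 7)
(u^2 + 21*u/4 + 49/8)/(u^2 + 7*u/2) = (u + 7/4)/u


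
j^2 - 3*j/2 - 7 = (j - 7/2)*(j + 2)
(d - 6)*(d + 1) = d^2 - 5*d - 6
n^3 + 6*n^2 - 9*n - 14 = (n - 2)*(n + 1)*(n + 7)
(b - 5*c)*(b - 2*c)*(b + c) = b^3 - 6*b^2*c + 3*b*c^2 + 10*c^3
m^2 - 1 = (m - 1)*(m + 1)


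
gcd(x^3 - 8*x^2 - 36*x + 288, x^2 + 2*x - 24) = x + 6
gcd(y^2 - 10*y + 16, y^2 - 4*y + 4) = y - 2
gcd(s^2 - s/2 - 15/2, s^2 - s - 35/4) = s + 5/2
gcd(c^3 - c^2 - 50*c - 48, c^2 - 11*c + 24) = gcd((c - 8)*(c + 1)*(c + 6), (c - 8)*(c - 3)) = c - 8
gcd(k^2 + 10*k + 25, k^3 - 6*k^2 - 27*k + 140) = k + 5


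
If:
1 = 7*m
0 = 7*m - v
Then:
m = 1/7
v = 1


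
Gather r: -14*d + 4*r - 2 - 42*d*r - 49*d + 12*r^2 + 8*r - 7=-63*d + 12*r^2 + r*(12 - 42*d) - 9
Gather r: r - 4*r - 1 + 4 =3 - 3*r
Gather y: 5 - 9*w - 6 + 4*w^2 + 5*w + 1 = 4*w^2 - 4*w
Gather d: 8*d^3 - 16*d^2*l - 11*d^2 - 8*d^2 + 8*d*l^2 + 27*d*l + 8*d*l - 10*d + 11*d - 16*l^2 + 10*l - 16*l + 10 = 8*d^3 + d^2*(-16*l - 19) + d*(8*l^2 + 35*l + 1) - 16*l^2 - 6*l + 10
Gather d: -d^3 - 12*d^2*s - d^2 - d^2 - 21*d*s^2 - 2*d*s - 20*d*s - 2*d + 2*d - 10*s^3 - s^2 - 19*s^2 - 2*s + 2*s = -d^3 + d^2*(-12*s - 2) + d*(-21*s^2 - 22*s) - 10*s^3 - 20*s^2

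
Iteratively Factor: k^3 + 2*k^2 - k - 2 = (k - 1)*(k^2 + 3*k + 2) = (k - 1)*(k + 1)*(k + 2)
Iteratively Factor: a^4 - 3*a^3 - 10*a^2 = (a)*(a^3 - 3*a^2 - 10*a) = a*(a + 2)*(a^2 - 5*a) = a^2*(a + 2)*(a - 5)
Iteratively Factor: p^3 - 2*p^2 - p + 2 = (p + 1)*(p^2 - 3*p + 2) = (p - 1)*(p + 1)*(p - 2)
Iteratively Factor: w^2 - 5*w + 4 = (w - 1)*(w - 4)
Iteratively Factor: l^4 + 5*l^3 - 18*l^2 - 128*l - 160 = (l + 4)*(l^3 + l^2 - 22*l - 40) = (l + 2)*(l + 4)*(l^2 - l - 20) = (l + 2)*(l + 4)^2*(l - 5)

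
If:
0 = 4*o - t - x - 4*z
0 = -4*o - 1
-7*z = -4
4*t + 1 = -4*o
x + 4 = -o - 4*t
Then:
No Solution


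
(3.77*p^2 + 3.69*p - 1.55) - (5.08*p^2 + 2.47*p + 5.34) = -1.31*p^2 + 1.22*p - 6.89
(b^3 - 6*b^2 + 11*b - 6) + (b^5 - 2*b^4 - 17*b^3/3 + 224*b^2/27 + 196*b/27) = b^5 - 2*b^4 - 14*b^3/3 + 62*b^2/27 + 493*b/27 - 6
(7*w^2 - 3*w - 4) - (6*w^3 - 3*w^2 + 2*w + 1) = -6*w^3 + 10*w^2 - 5*w - 5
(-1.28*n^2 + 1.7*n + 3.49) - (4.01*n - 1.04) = -1.28*n^2 - 2.31*n + 4.53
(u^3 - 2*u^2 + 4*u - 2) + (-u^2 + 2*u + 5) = u^3 - 3*u^2 + 6*u + 3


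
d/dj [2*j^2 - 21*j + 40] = 4*j - 21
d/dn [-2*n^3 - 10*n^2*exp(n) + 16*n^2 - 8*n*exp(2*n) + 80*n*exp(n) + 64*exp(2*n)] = -10*n^2*exp(n) - 6*n^2 - 16*n*exp(2*n) + 60*n*exp(n) + 32*n + 120*exp(2*n) + 80*exp(n)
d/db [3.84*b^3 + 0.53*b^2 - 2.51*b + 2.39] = 11.52*b^2 + 1.06*b - 2.51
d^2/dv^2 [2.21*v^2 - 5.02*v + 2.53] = 4.42000000000000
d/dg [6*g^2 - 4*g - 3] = 12*g - 4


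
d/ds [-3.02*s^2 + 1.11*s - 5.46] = 1.11 - 6.04*s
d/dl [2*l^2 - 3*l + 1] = 4*l - 3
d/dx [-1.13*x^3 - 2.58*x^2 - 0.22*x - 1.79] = -3.39*x^2 - 5.16*x - 0.22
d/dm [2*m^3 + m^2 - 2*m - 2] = 6*m^2 + 2*m - 2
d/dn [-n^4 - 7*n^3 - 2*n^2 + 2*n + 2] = -4*n^3 - 21*n^2 - 4*n + 2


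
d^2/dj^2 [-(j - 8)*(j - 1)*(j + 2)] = 14 - 6*j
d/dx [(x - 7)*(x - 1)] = 2*x - 8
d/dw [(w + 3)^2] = 2*w + 6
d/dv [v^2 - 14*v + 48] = 2*v - 14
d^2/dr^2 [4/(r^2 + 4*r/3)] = 24*(-3*r*(3*r + 4) + 4*(3*r + 2)^2)/(r^3*(3*r + 4)^3)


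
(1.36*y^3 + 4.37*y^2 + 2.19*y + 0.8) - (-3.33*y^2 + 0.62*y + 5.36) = 1.36*y^3 + 7.7*y^2 + 1.57*y - 4.56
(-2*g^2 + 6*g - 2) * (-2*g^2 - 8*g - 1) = 4*g^4 + 4*g^3 - 42*g^2 + 10*g + 2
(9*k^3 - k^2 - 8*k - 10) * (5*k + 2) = 45*k^4 + 13*k^3 - 42*k^2 - 66*k - 20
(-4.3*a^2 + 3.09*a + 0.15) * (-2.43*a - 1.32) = 10.449*a^3 - 1.8327*a^2 - 4.4433*a - 0.198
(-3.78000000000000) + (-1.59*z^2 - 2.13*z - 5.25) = -1.59*z^2 - 2.13*z - 9.03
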